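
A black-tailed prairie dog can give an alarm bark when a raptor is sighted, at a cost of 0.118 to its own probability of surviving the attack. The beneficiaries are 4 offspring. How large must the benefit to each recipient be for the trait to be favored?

0.059

r to an offspring = 1/2 (one parent–offspring link: r = (1/2)^1 = 1/2).
Hamilton's rule with n recipients of equal r: n·r·B > C, so B > C/(n·r) = 0.118/(4·0.5) = 0.059.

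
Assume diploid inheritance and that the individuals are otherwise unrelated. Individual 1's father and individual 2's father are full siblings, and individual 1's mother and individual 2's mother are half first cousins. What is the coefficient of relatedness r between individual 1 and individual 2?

0.140625

Independent pedigree routes through distinct common ancestors add.
Individual 1 and individual 2 are related in two ways: first cousins through their fathers (r = 1/8) and half second cousins through their mothers (r = 1/64).
r = 1/8 + 1/64 = 0.140625.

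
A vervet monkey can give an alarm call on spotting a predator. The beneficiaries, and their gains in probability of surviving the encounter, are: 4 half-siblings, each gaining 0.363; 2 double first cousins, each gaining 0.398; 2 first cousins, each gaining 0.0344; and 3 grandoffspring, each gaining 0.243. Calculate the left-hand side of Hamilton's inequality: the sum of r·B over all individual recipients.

r to a half-sibling = 0.25 (half-sibs share one parent — one path of length 2: r = (1/2)^2 = 1/4).
r to a double first cousin = 1/4 (double first cousins share both grandparent pairs — four paths of length 4: r = 4·(1/2)^4 = 1/4).
r to a first cousin = 0.125 (first cousins share one grandparent pair — two paths of length 4: r = 2·(1/2)^4 = 1/8).
r to a grandoffspring = 0.25 (two parent–offspring links: r = (1/2)^2 = 1/4).
Summing one r·B term per recipient: 4·0.25·0.363 + 2·0.25·0.398 + 2·0.125·0.0344 + 3·0.25·0.243 = 0.75285.

0.75285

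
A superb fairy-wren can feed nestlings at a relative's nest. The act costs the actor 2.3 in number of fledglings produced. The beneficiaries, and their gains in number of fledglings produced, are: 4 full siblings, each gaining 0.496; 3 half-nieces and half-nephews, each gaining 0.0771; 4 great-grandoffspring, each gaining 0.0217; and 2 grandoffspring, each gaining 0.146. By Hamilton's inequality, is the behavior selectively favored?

Hamilton's rule: the trait is favored when the sum of r·B over every recipient exceeds the actor's cost C.
r to a full sibling = 0.5 (full sibs share both parents — two paths of length 2: r = 2·(1/2)^2 = 1/2).
r to a half-niece or half-nephew = 0.125 (half-aunt/uncle↔niece/nephew: one path of length 3: r = (1/2)^3 = 1/8).
r to a great-grandoffspring = 1/8 (three parent–offspring links: r = (1/2)^3 = 1/8).
r to a grandoffspring = 0.25 (two parent–offspring links: r = (1/2)^2 = 1/4).
Summing one r·B term per recipient: 4·0.5·0.496 + 3·0.125·0.0771 + 4·0.125·0.0217 + 2·0.25·0.146 = 1.1047625.
1.1047625 < 2.3: the indirect benefit is less than the cost.

No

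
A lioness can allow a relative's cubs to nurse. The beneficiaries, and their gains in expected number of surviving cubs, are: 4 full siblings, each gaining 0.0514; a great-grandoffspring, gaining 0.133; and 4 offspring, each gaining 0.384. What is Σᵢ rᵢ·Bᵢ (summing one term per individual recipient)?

r to a full sibling = 0.5 (full sibs share both parents — two paths of length 2: r = 2·(1/2)^2 = 1/2).
r to a great-grandoffspring = 0.125 (three parent–offspring links: r = (1/2)^3 = 1/8).
r to an offspring = 0.5 (one parent–offspring link: r = (1/2)^1 = 1/2).
Summing one r·B term per recipient: 4·0.5·0.0514 + 1·0.125·0.133 + 4·0.5·0.384 = 0.887425.

0.887425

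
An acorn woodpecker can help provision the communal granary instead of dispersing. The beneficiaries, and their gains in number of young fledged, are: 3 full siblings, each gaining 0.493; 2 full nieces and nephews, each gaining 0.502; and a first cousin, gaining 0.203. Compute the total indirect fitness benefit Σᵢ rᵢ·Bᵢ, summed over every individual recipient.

r to a full sibling = 0.5 (full sibs share both parents — two paths of length 2: r = 2·(1/2)^2 = 1/2).
r to a full niece or nephew = 0.25 (full aunt/uncle↔niece/nephew: two paths of length 3 through the shared grandparent pair: r = 2·(1/2)^3 = 1/4).
r to a first cousin = 1/8 (first cousins share one grandparent pair — two paths of length 4: r = 2·(1/2)^4 = 1/8).
Summing one r·B term per recipient: 3·0.5·0.493 + 2·0.25·0.502 + 1·0.125·0.203 = 1.015875.

1.015875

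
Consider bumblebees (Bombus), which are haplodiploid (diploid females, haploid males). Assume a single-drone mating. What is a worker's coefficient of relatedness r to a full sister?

0.75

Haplodiploid full sisters inherit their father's entire haploid genome identically (contributing 1/2) and on average half of their mother's contribution (1/2 · 1/2 = 1/4); r = 1/2 + 1/4 = 3/4.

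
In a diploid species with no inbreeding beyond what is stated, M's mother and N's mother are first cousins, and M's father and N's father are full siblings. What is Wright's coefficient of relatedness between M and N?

0.15625

Relatedness sums over independent paths through distinct common ancestors.
M and N are related in two ways: second cousins through their mothers (r = 1/32) and first cousins through their fathers (r = 1/8).
r = 1/32 + 1/8 = 5/32 = 0.15625.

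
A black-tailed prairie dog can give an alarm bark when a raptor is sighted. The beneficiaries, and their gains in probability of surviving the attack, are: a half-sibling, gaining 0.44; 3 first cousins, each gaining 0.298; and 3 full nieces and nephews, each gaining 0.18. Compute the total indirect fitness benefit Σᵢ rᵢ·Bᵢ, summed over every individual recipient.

r to a half-sibling = 0.25 (half-sibs share one parent — one path of length 2: r = (1/2)^2 = 1/4).
r to a first cousin = 1/8 (first cousins share one grandparent pair — two paths of length 4: r = 2·(1/2)^4 = 1/8).
r to a full niece or nephew = 1/4 (full aunt/uncle↔niece/nephew: two paths of length 3 through the shared grandparent pair: r = 2·(1/2)^3 = 1/4).
Summing one r·B term per recipient: 1·0.25·0.44 + 3·0.125·0.298 + 3·0.25·0.18 = 0.35675.

0.35675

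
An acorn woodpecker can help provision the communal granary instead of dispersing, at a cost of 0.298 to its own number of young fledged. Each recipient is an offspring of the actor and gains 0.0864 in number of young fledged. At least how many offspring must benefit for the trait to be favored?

r to an offspring = 0.5 (one parent–offspring link: r = (1/2)^1 = 1/2).
Hamilton's rule: n·r·B > C  ⇒  n > C/(r·B) = 0.298/(0.5·0.0864) = 6.898.
The smallest integer exceeding 6.898 is 7.

7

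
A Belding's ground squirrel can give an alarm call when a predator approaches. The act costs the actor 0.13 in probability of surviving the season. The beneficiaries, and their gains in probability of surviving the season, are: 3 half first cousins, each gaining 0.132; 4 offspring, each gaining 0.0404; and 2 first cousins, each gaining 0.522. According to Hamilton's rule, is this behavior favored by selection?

Hamilton's rule: the trait is favored when the sum of r·B over every recipient exceeds the actor's cost C.
r to a half first cousin = 1/16 (half first cousins share one grandparent — one path of length 4: r = (1/2)^4 = 1/16).
r to an offspring = 0.5 (one parent–offspring link: r = (1/2)^1 = 1/2).
r to a first cousin = 1/8 (first cousins share one grandparent pair — two paths of length 4: r = 2·(1/2)^4 = 1/8).
Summing one r·B term per recipient: 3·0.0625·0.132 + 4·0.5·0.0404 + 2·0.125·0.522 = 0.23605.
0.23605 > 0.13: the indirect benefit exceeds the cost.

Yes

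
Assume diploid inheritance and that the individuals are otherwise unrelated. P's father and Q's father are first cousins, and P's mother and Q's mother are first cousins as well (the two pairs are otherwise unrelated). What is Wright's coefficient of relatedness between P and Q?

0.0625

Wright's path rule: contributions from independent ancestry routes add.
P and Q are related in two ways: second cousins through their fathers (r = 1/32) and second cousins through their mothers (r = 1/32).
r = 1/32 + 1/32 = 1/16 = 0.0625.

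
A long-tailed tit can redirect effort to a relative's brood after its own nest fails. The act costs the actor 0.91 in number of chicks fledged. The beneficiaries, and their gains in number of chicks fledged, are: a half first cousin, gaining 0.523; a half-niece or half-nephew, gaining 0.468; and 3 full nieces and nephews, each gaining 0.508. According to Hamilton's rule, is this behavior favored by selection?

Hamilton's rule: the trait is favored when the sum of r·B over every recipient exceeds the actor's cost C.
r to a half first cousin = 1/16 (half first cousins share one grandparent — one path of length 4: r = (1/2)^4 = 1/16).
r to a half-niece or half-nephew = 0.125 (half-aunt/uncle↔niece/nephew: one path of length 3: r = (1/2)^3 = 1/8).
r to a full niece or nephew = 1/4 (full aunt/uncle↔niece/nephew: two paths of length 3 through the shared grandparent pair: r = 2·(1/2)^3 = 1/4).
Summing one r·B term per recipient: 1·0.0625·0.523 + 1·0.125·0.468 + 3·0.25·0.508 = 0.4721875.
0.4721875 < 0.91: the indirect benefit is less than the cost.

No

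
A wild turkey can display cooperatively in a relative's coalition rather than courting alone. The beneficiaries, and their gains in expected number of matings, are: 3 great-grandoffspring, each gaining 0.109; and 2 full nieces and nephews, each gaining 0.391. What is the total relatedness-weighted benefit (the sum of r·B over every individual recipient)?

0.236375

r to a great-grandoffspring = 1/8 (three parent–offspring links: r = (1/2)^3 = 1/8).
r to a full niece or nephew = 1/4 (full aunt/uncle↔niece/nephew: two paths of length 3 through the shared grandparent pair: r = 2·(1/2)^3 = 1/4).
Summing one r·B term per recipient: 3·0.125·0.109 + 2·0.25·0.391 = 0.236375.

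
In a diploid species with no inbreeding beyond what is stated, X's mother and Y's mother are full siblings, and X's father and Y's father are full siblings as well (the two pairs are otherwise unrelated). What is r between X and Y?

With two independent routes of shared ancestry, r is the sum of the two contributions.
X and Y are related in two ways: first cousins through their mothers (r = 1/8) and first cousins through their fathers (r = 1/8) — i.e. double first cousins.
r = 1/8 + 1/8 = 1/4 = 0.25.

0.25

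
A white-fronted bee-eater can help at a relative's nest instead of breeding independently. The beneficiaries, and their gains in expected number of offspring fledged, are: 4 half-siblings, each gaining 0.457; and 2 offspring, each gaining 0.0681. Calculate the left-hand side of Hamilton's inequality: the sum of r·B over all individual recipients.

0.5251

r to a half-sibling = 1/4 (half-sibs share one parent — one path of length 2: r = (1/2)^2 = 1/4).
r to an offspring = 1/2 (one parent–offspring link: r = (1/2)^1 = 1/2).
Summing one r·B term per recipient: 4·0.25·0.457 + 2·0.5·0.0681 = 0.5251.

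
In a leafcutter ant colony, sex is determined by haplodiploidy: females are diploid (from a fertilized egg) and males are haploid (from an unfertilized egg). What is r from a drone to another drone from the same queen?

Haploid brothers each carry a random half of the queen's diploid genome, so on average they share half: r = 1/2.

0.5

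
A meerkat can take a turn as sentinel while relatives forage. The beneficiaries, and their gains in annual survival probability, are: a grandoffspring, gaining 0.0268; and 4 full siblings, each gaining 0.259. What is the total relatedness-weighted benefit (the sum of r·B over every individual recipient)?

0.5247

r to a grandoffspring = 0.25 (two parent–offspring links: r = (1/2)^2 = 1/4).
r to a full sibling = 1/2 (full sibs share both parents — two paths of length 2: r = 2·(1/2)^2 = 1/2).
Summing one r·B term per recipient: 1·0.25·0.0268 + 4·0.5·0.259 = 0.5247.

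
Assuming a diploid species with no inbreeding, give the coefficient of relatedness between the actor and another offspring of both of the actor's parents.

0.5

Each parent–offspring link contributes a factor of 1/2, and independent paths through distinct common ancestors add.
Full sibs share both parents — two paths of length 2: r = 2·(1/2)^2 = 1/2.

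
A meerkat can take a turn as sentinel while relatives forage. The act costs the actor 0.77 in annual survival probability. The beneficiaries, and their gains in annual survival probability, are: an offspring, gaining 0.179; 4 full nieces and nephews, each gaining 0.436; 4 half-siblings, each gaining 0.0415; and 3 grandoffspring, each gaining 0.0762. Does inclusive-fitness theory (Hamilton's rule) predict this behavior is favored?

Hamilton's rule: the trait is favored when the sum of r·B over every recipient exceeds the actor's cost C.
r to an offspring = 0.5 (one parent–offspring link: r = (1/2)^1 = 1/2).
r to a full niece or nephew = 1/4 (full aunt/uncle↔niece/nephew: two paths of length 3 through the shared grandparent pair: r = 2·(1/2)^3 = 1/4).
r to a half-sibling = 1/4 (half-sibs share one parent — one path of length 2: r = (1/2)^2 = 1/4).
r to a grandoffspring = 1/4 (two parent–offspring links: r = (1/2)^2 = 1/4).
Summing one r·B term per recipient: 1·0.5·0.179 + 4·0.25·0.436 + 4·0.25·0.0415 + 3·0.25·0.0762 = 0.62415.
0.62415 < 0.77: the indirect benefit is less than the cost.

No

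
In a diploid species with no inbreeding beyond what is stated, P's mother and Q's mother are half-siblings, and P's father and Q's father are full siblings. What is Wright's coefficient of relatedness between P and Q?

With two independent routes of shared ancestry, r is the sum of the two contributions.
P and Q are related in two ways: half first cousins through their mothers (r = 1/16) and first cousins through their fathers (r = 1/8).
r = 1/16 + 1/8 = 3/16 = 0.1875.

0.1875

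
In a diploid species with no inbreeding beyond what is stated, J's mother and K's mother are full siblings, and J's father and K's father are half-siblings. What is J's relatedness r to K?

0.1875

Independent pedigree routes through distinct common ancestors add.
J and K are related in two ways: first cousins through their mothers (r = 1/8) and half first cousins through their fathers (r = 1/16).
r = 1/8 + 1/16 = 3/16 = 0.1875.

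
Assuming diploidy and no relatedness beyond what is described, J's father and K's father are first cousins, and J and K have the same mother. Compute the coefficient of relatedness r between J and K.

0.28125

Independent pedigree routes through distinct common ancestors add.
J and K are related in two ways: second cousins through their fathers (r = 1/32) and half-sibs through their shared mother (r = 1/4).
r = 1/32 + 1/4 = 9/32 = 0.28125.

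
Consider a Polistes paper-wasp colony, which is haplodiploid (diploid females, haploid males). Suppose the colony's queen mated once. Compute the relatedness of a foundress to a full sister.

Haplodiploid full sisters inherit their father's entire haploid genome identically (contributing 1/2) and on average half of their mother's contribution (1/2 · 1/2 = 1/4); r = 1/2 + 1/4 = 3/4.

0.75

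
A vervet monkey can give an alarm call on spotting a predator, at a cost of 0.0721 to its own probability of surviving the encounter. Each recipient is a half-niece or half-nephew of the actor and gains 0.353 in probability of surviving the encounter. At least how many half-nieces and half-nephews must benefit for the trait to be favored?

r to a half-niece or half-nephew = 1/8 (half-aunt/uncle↔niece/nephew: one path of length 3: r = (1/2)^3 = 1/8).
Hamilton's rule: n·r·B > C  ⇒  n > C/(r·B) = 0.0721/(0.125·0.353) = 1.634.
The smallest integer exceeding 1.634 is 2.

2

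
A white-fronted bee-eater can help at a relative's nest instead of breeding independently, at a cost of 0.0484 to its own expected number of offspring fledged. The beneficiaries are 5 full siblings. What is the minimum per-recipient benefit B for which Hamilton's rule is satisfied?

r to a full sibling = 1/2 (full sibs share both parents — two paths of length 2: r = 2·(1/2)^2 = 1/2).
Hamilton's rule with n recipients of equal r: n·r·B > C, so B > C/(n·r) = 0.0484/(5·0.5) = 0.0194.

0.0194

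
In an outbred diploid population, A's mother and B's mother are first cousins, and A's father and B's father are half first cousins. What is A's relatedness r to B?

Independent pedigree routes through distinct common ancestors add.
A and B are related in two ways: second cousins through their mothers (r = 1/32) and half second cousins through their fathers (r = 1/64).
r = 1/32 + 1/64 = 0.046875.

0.046875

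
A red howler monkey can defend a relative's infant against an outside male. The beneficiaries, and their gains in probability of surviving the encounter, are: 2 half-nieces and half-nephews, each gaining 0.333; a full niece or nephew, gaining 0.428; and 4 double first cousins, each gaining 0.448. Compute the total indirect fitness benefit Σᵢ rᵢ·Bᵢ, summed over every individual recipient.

r to a half-niece or half-nephew = 0.125 (half-aunt/uncle↔niece/nephew: one path of length 3: r = (1/2)^3 = 1/8).
r to a full niece or nephew = 1/4 (full aunt/uncle↔niece/nephew: two paths of length 3 through the shared grandparent pair: r = 2·(1/2)^3 = 1/4).
r to a double first cousin = 0.25 (double first cousins share both grandparent pairs — four paths of length 4: r = 4·(1/2)^4 = 1/4).
Summing one r·B term per recipient: 2·0.125·0.333 + 1·0.25·0.428 + 4·0.25·0.448 = 0.63825.

0.63825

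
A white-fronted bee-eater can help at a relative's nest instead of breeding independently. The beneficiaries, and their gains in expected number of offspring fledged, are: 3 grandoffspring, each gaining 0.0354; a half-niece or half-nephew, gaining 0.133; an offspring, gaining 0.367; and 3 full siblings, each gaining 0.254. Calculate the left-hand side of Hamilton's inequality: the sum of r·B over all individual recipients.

r to a grandoffspring = 1/4 (two parent–offspring links: r = (1/2)^2 = 1/4).
r to a half-niece or half-nephew = 1/8 (half-aunt/uncle↔niece/nephew: one path of length 3: r = (1/2)^3 = 1/8).
r to an offspring = 0.5 (one parent–offspring link: r = (1/2)^1 = 1/2).
r to a full sibling = 0.5 (full sibs share both parents — two paths of length 2: r = 2·(1/2)^2 = 1/2).
Summing one r·B term per recipient: 3·0.25·0.0354 + 1·0.125·0.133 + 1·0.5·0.367 + 3·0.5·0.254 = 0.607675.

0.607675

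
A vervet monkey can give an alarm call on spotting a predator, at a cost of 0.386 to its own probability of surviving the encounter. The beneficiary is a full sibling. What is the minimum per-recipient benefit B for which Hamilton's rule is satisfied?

r to a full sibling = 1/2 (full sibs share both parents — two paths of length 2: r = 2·(1/2)^2 = 1/2).
Hamilton's rule with n recipients of equal r: n·r·B > C, so B > C/(n·r) = 0.386/(1·0.5) = 0.772.

0.772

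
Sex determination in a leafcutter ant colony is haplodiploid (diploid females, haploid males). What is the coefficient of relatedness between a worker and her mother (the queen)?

One meiotic link between diploid queen and diploid daughter: r = 1/2.

0.5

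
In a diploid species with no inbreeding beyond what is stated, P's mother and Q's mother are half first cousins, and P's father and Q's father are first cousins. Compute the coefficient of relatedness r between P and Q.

0.046875

Relatedness sums over independent paths through distinct common ancestors.
P and Q are related in two ways: half second cousins through their mothers (r = 1/64) and second cousins through their fathers (r = 1/32).
r = 1/64 + 1/32 = 3/64 = 0.046875.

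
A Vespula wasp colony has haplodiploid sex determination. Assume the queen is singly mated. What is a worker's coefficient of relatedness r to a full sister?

Haplodiploid full sisters inherit their father's entire haploid genome identically (contributing 1/2) and on average half of their mother's contribution (1/2 · 1/2 = 1/4); r = 1/2 + 1/4 = 3/4.

0.75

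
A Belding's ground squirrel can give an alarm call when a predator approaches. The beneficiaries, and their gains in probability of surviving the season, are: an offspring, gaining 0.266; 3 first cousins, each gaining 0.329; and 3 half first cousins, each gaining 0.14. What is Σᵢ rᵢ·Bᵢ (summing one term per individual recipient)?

r to an offspring = 0.5 (one parent–offspring link: r = (1/2)^1 = 1/2).
r to a first cousin = 1/8 (first cousins share one grandparent pair — two paths of length 4: r = 2·(1/2)^4 = 1/8).
r to a half first cousin = 0.0625 (half first cousins share one grandparent — one path of length 4: r = (1/2)^4 = 1/16).
Summing one r·B term per recipient: 1·0.5·0.266 + 3·0.125·0.329 + 3·0.0625·0.14 = 0.282625.

0.282625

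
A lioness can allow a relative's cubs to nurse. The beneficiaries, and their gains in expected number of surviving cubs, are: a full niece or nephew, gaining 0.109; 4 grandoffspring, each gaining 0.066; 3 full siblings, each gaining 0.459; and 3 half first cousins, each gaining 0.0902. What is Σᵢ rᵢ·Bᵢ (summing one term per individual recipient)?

r to a full niece or nephew = 1/4 (full aunt/uncle↔niece/nephew: two paths of length 3 through the shared grandparent pair: r = 2·(1/2)^3 = 1/4).
r to a grandoffspring = 1/4 (two parent–offspring links: r = (1/2)^2 = 1/4).
r to a full sibling = 0.5 (full sibs share both parents — two paths of length 2: r = 2·(1/2)^2 = 1/2).
r to a half first cousin = 0.0625 (half first cousins share one grandparent — one path of length 4: r = (1/2)^4 = 1/16).
Summing one r·B term per recipient: 1·0.25·0.109 + 4·0.25·0.066 + 3·0.5·0.459 + 3·0.0625·0.0902 = 0.7986625.

0.7986625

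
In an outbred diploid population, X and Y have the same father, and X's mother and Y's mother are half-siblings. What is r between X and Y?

0.3125

Independent pedigree routes through distinct common ancestors add.
X and Y are related in two ways: half-sibs through their shared father (r = 1/4) and half first cousins through their mothers (r = 1/16).
r = 1/4 + 1/16 = 5/16 = 0.3125.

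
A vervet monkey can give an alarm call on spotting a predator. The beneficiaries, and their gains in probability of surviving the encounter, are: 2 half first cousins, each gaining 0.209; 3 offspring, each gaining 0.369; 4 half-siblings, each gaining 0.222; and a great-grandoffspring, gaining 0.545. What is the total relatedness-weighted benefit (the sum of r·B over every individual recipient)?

r to a half first cousin = 0.0625 (half first cousins share one grandparent — one path of length 4: r = (1/2)^4 = 1/16).
r to an offspring = 1/2 (one parent–offspring link: r = (1/2)^1 = 1/2).
r to a half-sibling = 0.25 (half-sibs share one parent — one path of length 2: r = (1/2)^2 = 1/4).
r to a great-grandoffspring = 1/8 (three parent–offspring links: r = (1/2)^3 = 1/8).
Summing one r·B term per recipient: 2·0.0625·0.209 + 3·0.5·0.369 + 4·0.25·0.222 + 1·0.125·0.545 = 0.86975.

0.86975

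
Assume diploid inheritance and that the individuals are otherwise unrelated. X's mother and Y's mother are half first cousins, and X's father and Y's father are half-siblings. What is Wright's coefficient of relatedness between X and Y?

With two independent routes of shared ancestry, r is the sum of the two contributions.
X and Y are related in two ways: half second cousins through their mothers (r = 1/64) and half first cousins through their fathers (r = 1/16).
r = 1/64 + 1/16 = 0.078125.

0.078125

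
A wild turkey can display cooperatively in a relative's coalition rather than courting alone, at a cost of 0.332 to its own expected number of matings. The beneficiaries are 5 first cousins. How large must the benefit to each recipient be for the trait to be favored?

0.5312

r to a first cousin = 0.125 (first cousins share one grandparent pair — two paths of length 4: r = 2·(1/2)^4 = 1/8).
Hamilton's rule with n recipients of equal r: n·r·B > C, so B > C/(n·r) = 0.332/(5·0.125) = 0.5312.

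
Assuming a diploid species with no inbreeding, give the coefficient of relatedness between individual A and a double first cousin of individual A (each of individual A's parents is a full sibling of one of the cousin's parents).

Each parent–offspring link contributes a factor of 1/2, and independent paths through distinct common ancestors add.
Double first cousins share both grandparent pairs — four paths of length 4: r = 4·(1/2)^4 = 1/4.

0.25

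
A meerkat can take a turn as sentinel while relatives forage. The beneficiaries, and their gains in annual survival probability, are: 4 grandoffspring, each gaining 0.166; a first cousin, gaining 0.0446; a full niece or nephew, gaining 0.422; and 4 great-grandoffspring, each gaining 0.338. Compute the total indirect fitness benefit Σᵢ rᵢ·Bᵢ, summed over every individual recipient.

r to a grandoffspring = 1/4 (two parent–offspring links: r = (1/2)^2 = 1/4).
r to a first cousin = 0.125 (first cousins share one grandparent pair — two paths of length 4: r = 2·(1/2)^4 = 1/8).
r to a full niece or nephew = 1/4 (full aunt/uncle↔niece/nephew: two paths of length 3 through the shared grandparent pair: r = 2·(1/2)^3 = 1/4).
r to a great-grandoffspring = 1/8 (three parent–offspring links: r = (1/2)^3 = 1/8).
Summing one r·B term per recipient: 4·0.25·0.166 + 1·0.125·0.0446 + 1·0.25·0.422 + 4·0.125·0.338 = 0.446075.

0.446075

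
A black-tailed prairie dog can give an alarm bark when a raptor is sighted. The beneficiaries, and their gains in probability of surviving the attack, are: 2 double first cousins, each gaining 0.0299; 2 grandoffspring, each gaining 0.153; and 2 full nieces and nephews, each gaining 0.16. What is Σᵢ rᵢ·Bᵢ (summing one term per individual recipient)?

0.17145

r to a double first cousin = 1/4 (double first cousins share both grandparent pairs — four paths of length 4: r = 4·(1/2)^4 = 1/4).
r to a grandoffspring = 0.25 (two parent–offspring links: r = (1/2)^2 = 1/4).
r to a full niece or nephew = 0.25 (full aunt/uncle↔niece/nephew: two paths of length 3 through the shared grandparent pair: r = 2·(1/2)^3 = 1/4).
Summing one r·B term per recipient: 2·0.25·0.0299 + 2·0.25·0.153 + 2·0.25·0.16 = 0.17145.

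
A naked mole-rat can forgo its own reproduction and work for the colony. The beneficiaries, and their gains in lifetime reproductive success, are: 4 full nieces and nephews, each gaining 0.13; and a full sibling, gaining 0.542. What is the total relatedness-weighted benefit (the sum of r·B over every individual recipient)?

r to a full niece or nephew = 1/4 (full aunt/uncle↔niece/nephew: two paths of length 3 through the shared grandparent pair: r = 2·(1/2)^3 = 1/4).
r to a full sibling = 0.5 (full sibs share both parents — two paths of length 2: r = 2·(1/2)^2 = 1/2).
Summing one r·B term per recipient: 4·0.25·0.13 + 1·0.5·0.542 = 0.401.

0.401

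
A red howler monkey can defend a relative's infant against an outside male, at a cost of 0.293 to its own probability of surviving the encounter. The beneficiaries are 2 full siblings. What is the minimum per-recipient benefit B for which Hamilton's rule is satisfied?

r to a full sibling = 0.5 (full sibs share both parents — two paths of length 2: r = 2·(1/2)^2 = 1/2).
Hamilton's rule with n recipients of equal r: n·r·B > C, so B > C/(n·r) = 0.293/(2·0.5) = 0.293.

0.293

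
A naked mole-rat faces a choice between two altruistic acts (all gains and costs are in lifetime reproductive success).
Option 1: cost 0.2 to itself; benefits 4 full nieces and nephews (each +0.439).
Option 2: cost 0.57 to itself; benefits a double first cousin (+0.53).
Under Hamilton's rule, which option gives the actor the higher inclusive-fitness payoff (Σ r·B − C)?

Option 1

Option 1: r to a full niece or nephew = 0.25.
Option 1: Σ r·B − C = (4·0.25·0.439) − 0.2 = 0.239.
Option 2: r to a double first cousin = 0.25.
Option 2: Σ r·B − C = (1·0.25·0.53) − 0.57 = -0.4375.
Option 1 has the higher net inclusive-fitness payoff.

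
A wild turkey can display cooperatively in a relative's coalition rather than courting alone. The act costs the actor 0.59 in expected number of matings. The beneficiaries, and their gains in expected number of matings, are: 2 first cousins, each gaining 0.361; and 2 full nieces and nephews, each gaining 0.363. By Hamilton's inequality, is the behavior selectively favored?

No

Hamilton's rule: the trait is favored when the sum of r·B over every recipient exceeds the actor's cost C.
r to a first cousin = 0.125 (first cousins share one grandparent pair — two paths of length 4: r = 2·(1/2)^4 = 1/8).
r to a full niece or nephew = 0.25 (full aunt/uncle↔niece/nephew: two paths of length 3 through the shared grandparent pair: r = 2·(1/2)^3 = 1/4).
Summing one r·B term per recipient: 2·0.125·0.361 + 2·0.25·0.363 = 0.27175.
0.27175 < 0.59: the indirect benefit is less than the cost.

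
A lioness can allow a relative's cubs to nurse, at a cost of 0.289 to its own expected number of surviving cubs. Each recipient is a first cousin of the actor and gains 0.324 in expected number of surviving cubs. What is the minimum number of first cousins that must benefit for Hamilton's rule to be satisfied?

r to a first cousin = 1/8 (first cousins share one grandparent pair — two paths of length 4: r = 2·(1/2)^4 = 1/8).
Hamilton's rule: n·r·B > C  ⇒  n > C/(r·B) = 0.289/(0.125·0.324) = 7.136.
The smallest integer exceeding 7.136 is 8.

8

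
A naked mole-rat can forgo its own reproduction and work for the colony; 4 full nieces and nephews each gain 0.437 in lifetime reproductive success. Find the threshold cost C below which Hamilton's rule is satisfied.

0.437

r to a full niece or nephew = 0.25 (full aunt/uncle↔niece/nephew: two paths of length 3 through the shared grandparent pair: r = 2·(1/2)^3 = 1/4).
Hamilton's rule: n·r·B > C, so the trait is favored while C < n·r·B = 4·0.25·0.437 = 0.437.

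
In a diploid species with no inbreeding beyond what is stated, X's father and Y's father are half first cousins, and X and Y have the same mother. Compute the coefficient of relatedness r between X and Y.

0.265625

Independent pedigree routes through distinct common ancestors add.
X and Y are related in two ways: half second cousins through their fathers (r = 1/64) and half-sibs through their shared mother (r = 1/4).
r = 1/64 + 1/4 = 0.265625.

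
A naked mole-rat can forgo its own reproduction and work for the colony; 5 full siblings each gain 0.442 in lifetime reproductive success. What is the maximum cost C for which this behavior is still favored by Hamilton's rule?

1.105

r to a full sibling = 0.5 (full sibs share both parents — two paths of length 2: r = 2·(1/2)^2 = 1/2).
Hamilton's rule: n·r·B > C, so the trait is favored while C < n·r·B = 5·0.5·0.442 = 1.105.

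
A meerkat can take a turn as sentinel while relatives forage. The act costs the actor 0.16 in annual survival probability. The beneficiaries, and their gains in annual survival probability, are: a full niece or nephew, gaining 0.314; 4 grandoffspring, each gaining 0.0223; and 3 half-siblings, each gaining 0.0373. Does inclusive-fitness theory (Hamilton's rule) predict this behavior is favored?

No

Hamilton's rule: the trait is favored when the sum of r·B over every recipient exceeds the actor's cost C.
r to a full niece or nephew = 0.25 (full aunt/uncle↔niece/nephew: two paths of length 3 through the shared grandparent pair: r = 2·(1/2)^3 = 1/4).
r to a grandoffspring = 0.25 (two parent–offspring links: r = (1/2)^2 = 1/4).
r to a half-sibling = 0.25 (half-sibs share one parent — one path of length 2: r = (1/2)^2 = 1/4).
Summing one r·B term per recipient: 1·0.25·0.314 + 4·0.25·0.0223 + 3·0.25·0.0373 = 0.128775.
0.128775 < 0.16: the indirect benefit is less than the cost.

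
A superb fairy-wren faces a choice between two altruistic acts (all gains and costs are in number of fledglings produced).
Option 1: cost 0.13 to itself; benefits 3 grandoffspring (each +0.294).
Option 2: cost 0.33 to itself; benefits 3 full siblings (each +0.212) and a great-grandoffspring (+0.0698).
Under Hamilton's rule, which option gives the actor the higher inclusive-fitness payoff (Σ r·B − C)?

Option 1

Option 1: r to a grandoffspring = 0.25.
Option 1: Σ r·B − C = (3·0.25·0.294) − 0.13 = 0.0905.
Option 2: r to a full sibling = 0.5.
Option 2: r to a great-grandoffspring = 0.125.
Option 2: Σ r·B − C = (3·0.5·0.212 + 1·0.125·0.0698) − 0.33 = -0.003275.
Option 1 has the higher net inclusive-fitness payoff.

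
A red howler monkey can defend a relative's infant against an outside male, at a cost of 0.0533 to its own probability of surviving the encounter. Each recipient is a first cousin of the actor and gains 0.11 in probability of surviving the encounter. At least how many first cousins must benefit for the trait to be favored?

r to a first cousin = 0.125 (first cousins share one grandparent pair — two paths of length 4: r = 2·(1/2)^4 = 1/8).
Hamilton's rule: n·r·B > C  ⇒  n > C/(r·B) = 0.0533/(0.125·0.11) = 3.876.
The smallest integer exceeding 3.876 is 4.

4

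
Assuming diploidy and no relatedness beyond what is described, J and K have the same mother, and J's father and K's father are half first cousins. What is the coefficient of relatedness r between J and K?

Relatedness sums over independent paths through distinct common ancestors.
J and K are related in two ways: half-sibs through their shared mother (r = 1/4) and half second cousins through their fathers (r = 1/64).
r = 1/4 + 1/64 = 0.265625.

0.265625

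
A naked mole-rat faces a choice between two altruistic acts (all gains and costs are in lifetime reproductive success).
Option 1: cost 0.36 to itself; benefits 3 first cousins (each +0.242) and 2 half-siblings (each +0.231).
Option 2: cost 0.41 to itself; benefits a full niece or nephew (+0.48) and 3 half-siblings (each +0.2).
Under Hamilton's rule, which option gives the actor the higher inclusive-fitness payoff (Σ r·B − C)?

Option 2

Option 1: r to a first cousin = 0.125.
Option 1: r to a half-sibling = 0.25.
Option 1: Σ r·B − C = (3·0.125·0.242 + 2·0.25·0.231) − 0.36 = -0.15375.
Option 2: r to a full niece or nephew = 0.25.
Option 2: r to a half-sibling = 0.25.
Option 2: Σ r·B − C = (1·0.25·0.48 + 3·0.25·0.2) − 0.41 = -0.14.
Option 2 has the higher net inclusive-fitness payoff.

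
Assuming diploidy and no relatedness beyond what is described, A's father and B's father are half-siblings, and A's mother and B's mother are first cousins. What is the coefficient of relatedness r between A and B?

Relatedness sums over independent paths through distinct common ancestors.
A and B are related in two ways: half first cousins through their fathers (r = 1/16) and second cousins through their mothers (r = 1/32).
r = 1/16 + 1/32 = 3/32 = 0.09375.

0.09375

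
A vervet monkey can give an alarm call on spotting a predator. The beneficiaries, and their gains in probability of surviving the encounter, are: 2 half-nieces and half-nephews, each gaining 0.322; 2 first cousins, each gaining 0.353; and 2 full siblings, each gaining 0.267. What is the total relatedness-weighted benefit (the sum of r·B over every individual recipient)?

r to a half-niece or half-nephew = 0.125 (half-aunt/uncle↔niece/nephew: one path of length 3: r = (1/2)^3 = 1/8).
r to a first cousin = 0.125 (first cousins share one grandparent pair — two paths of length 4: r = 2·(1/2)^4 = 1/8).
r to a full sibling = 1/2 (full sibs share both parents — two paths of length 2: r = 2·(1/2)^2 = 1/2).
Summing one r·B term per recipient: 2·0.125·0.322 + 2·0.125·0.353 + 2·0.5·0.267 = 0.43575.

0.43575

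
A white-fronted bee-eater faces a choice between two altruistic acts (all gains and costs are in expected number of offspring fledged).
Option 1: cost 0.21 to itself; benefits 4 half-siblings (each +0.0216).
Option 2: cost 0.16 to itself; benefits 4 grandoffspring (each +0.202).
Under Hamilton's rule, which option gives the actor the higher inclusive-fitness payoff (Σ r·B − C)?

Option 2

Option 1: r to a half-sibling = 0.25.
Option 1: Σ r·B − C = (4·0.25·0.0216) − 0.21 = -0.1884.
Option 2: r to a grandoffspring = 0.25.
Option 2: Σ r·B − C = (4·0.25·0.202) − 0.16 = 0.042.
Option 2 has the higher net inclusive-fitness payoff.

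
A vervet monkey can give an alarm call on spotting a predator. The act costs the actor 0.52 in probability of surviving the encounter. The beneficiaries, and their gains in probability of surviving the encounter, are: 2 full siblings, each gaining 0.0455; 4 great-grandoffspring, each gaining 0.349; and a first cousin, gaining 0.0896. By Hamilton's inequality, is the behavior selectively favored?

Hamilton's rule: the trait is favored when the sum of r·B over every recipient exceeds the actor's cost C.
r to a full sibling = 0.5 (full sibs share both parents — two paths of length 2: r = 2·(1/2)^2 = 1/2).
r to a great-grandoffspring = 0.125 (three parent–offspring links: r = (1/2)^3 = 1/8).
r to a first cousin = 1/8 (first cousins share one grandparent pair — two paths of length 4: r = 2·(1/2)^4 = 1/8).
Summing one r·B term per recipient: 2·0.5·0.0455 + 4·0.125·0.349 + 1·0.125·0.0896 = 0.2312.
0.2312 < 0.52: the indirect benefit is less than the cost.

No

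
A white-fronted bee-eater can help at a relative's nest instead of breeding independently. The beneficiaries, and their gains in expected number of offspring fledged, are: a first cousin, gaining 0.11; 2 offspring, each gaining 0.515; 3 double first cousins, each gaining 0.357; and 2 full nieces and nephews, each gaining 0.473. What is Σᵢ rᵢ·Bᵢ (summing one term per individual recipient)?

r to a first cousin = 0.125 (first cousins share one grandparent pair — two paths of length 4: r = 2·(1/2)^4 = 1/8).
r to an offspring = 1/2 (one parent–offspring link: r = (1/2)^1 = 1/2).
r to a double first cousin = 0.25 (double first cousins share both grandparent pairs — four paths of length 4: r = 4·(1/2)^4 = 1/4).
r to a full niece or nephew = 1/4 (full aunt/uncle↔niece/nephew: two paths of length 3 through the shared grandparent pair: r = 2·(1/2)^3 = 1/4).
Summing one r·B term per recipient: 1·0.125·0.11 + 2·0.5·0.515 + 3·0.25·0.357 + 2·0.25·0.473 = 1.033.

1.033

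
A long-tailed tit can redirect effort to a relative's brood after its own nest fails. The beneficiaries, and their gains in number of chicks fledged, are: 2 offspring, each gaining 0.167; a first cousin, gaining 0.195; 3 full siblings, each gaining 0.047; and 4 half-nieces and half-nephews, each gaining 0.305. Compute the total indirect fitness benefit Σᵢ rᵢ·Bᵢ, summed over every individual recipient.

r to an offspring = 0.5 (one parent–offspring link: r = (1/2)^1 = 1/2).
r to a first cousin = 1/8 (first cousins share one grandparent pair — two paths of length 4: r = 2·(1/2)^4 = 1/8).
r to a full sibling = 0.5 (full sibs share both parents — two paths of length 2: r = 2·(1/2)^2 = 1/2).
r to a half-niece or half-nephew = 1/8 (half-aunt/uncle↔niece/nephew: one path of length 3: r = (1/2)^3 = 1/8).
Summing one r·B term per recipient: 2·0.5·0.167 + 1·0.125·0.195 + 3·0.5·0.047 + 4·0.125·0.305 = 0.414375.

0.414375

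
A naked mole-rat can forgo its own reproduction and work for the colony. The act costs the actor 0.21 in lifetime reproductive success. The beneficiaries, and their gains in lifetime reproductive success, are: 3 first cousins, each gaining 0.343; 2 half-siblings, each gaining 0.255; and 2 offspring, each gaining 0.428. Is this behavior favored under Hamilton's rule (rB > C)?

Yes

Hamilton's rule: the trait is favored when the sum of r·B over every recipient exceeds the actor's cost C.
r to a first cousin = 0.125 (first cousins share one grandparent pair — two paths of length 4: r = 2·(1/2)^4 = 1/8).
r to a half-sibling = 1/4 (half-sibs share one parent — one path of length 2: r = (1/2)^2 = 1/4).
r to an offspring = 1/2 (one parent–offspring link: r = (1/2)^1 = 1/2).
Summing one r·B term per recipient: 3·0.125·0.343 + 2·0.25·0.255 + 2·0.5·0.428 = 0.684125.
0.684125 > 0.21: the indirect benefit exceeds the cost.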